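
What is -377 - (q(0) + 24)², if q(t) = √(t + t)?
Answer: -953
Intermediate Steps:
q(t) = √2*√t (q(t) = √(2*t) = √2*√t)
-377 - (q(0) + 24)² = -377 - (√2*√0 + 24)² = -377 - (√2*0 + 24)² = -377 - (0 + 24)² = -377 - 1*24² = -377 - 1*576 = -377 - 576 = -953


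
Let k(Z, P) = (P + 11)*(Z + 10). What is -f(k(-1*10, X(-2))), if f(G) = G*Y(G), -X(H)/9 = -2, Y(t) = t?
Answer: 0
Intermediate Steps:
X(H) = 18 (X(H) = -9*(-2) = 18)
k(Z, P) = (10 + Z)*(11 + P) (k(Z, P) = (11 + P)*(10 + Z) = (10 + Z)*(11 + P))
f(G) = G² (f(G) = G*G = G²)
-f(k(-1*10, X(-2))) = -(110 + 10*18 + 11*(-1*10) + 18*(-1*10))² = -(110 + 180 + 11*(-10) + 18*(-10))² = -(110 + 180 - 110 - 180)² = -1*0² = -1*0 = 0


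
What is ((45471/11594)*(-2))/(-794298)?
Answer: 15157/1534848502 ≈ 9.8752e-6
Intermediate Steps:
((45471/11594)*(-2))/(-794298) = ((45471*(1/11594))*(-2))*(-1/794298) = ((45471/11594)*(-2))*(-1/794298) = -45471/5797*(-1/794298) = 15157/1534848502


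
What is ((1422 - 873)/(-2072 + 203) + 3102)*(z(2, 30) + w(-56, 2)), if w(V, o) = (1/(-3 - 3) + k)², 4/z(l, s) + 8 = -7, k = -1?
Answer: 42297279/12460 ≈ 3394.6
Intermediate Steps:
z(l, s) = -4/15 (z(l, s) = 4/(-8 - 7) = 4/(-15) = 4*(-1/15) = -4/15)
w(V, o) = 49/36 (w(V, o) = (1/(-3 - 3) - 1)² = (1/(-6) - 1)² = (-⅙ - 1)² = (-7/6)² = 49/36)
((1422 - 873)/(-2072 + 203) + 3102)*(z(2, 30) + w(-56, 2)) = ((1422 - 873)/(-2072 + 203) + 3102)*(-4/15 + 49/36) = (549/(-1869) + 3102)*(197/180) = (549*(-1/1869) + 3102)*(197/180) = (-183/623 + 3102)*(197/180) = (1932363/623)*(197/180) = 42297279/12460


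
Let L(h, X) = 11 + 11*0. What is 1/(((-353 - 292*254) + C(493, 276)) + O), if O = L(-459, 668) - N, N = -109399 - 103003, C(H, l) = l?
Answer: 1/138168 ≈ 7.2376e-6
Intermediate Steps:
L(h, X) = 11 (L(h, X) = 11 + 0 = 11)
N = -212402
O = 212413 (O = 11 - 1*(-212402) = 11 + 212402 = 212413)
1/(((-353 - 292*254) + C(493, 276)) + O) = 1/(((-353 - 292*254) + 276) + 212413) = 1/(((-353 - 74168) + 276) + 212413) = 1/((-74521 + 276) + 212413) = 1/(-74245 + 212413) = 1/138168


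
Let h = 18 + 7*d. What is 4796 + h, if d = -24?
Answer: 4646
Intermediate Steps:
h = -150 (h = 18 + 7*(-24) = 18 - 168 = -150)
4796 + h = 4796 - 150 = 4646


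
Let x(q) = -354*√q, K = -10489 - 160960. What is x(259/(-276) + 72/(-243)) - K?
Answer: 171449 - 59*I*√211623/69 ≈ 1.7145e+5 - 393.35*I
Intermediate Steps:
K = -171449
x(259/(-276) + 72/(-243)) - K = -354*√(259/(-276) + 72/(-243)) - 1*(-171449) = -354*√(259*(-1/276) + 72*(-1/243)) + 171449 = -354*√(-259/276 - 8/27) + 171449 = -59*I*√211623/69 + 171449 = 171449 - 59*I*√211623/69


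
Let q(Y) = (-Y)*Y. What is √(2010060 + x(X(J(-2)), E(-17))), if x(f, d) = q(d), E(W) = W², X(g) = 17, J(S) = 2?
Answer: √1926539 ≈ 1388.0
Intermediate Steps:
q(Y) = -Y²
x(f, d) = -d²
√(2010060 + x(X(J(-2)), E(-17))) = √(2010060 - ((-17)²)²) = √(2010060 - 1*289²) = √(2010060 - 1*83521) = √(2010060 - 83521) = √1926539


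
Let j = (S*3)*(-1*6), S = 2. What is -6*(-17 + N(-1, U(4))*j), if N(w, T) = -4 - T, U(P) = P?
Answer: -1626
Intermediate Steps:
j = -36 (j = (2*3)*(-1*6) = 6*(-6) = -36)
-6*(-17 + N(-1, U(4))*j) = -6*(-17 + (-4 - 1*4)*(-36)) = -6*(-17 + (-4 - 4)*(-36)) = -6*(-17 - 8*(-36)) = -6*(-17 + 288) = -6*271 = -1626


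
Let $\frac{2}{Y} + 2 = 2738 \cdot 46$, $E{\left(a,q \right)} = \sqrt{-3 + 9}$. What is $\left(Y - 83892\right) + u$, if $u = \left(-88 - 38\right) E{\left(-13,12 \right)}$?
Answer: $- \frac{5282930915}{62973} - 126 \sqrt{6} \approx -84201.0$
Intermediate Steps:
$E{\left(a,q \right)} = \sqrt{6}$
$Y = \frac{1}{62973}$ ($Y = \frac{2}{-2 + 2738 \cdot 46} = \frac{2}{-2 + 125948} = \frac{2}{125946} = 2 \cdot \frac{1}{125946} = \frac{1}{62973} \approx 1.588 \cdot 10^{-5}$)
$u = - 126 \sqrt{6}$ ($u = \left(-88 - 38\right) \sqrt{6} = - 126 \sqrt{6} \approx -308.64$)
$\left(Y - 83892\right) + u = \left(\frac{1}{62973} - 83892\right) - 126 \sqrt{6} = - \frac{5282930915}{62973} - 126 \sqrt{6}$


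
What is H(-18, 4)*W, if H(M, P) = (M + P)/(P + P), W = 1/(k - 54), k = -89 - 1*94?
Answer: 7/948 ≈ 0.0073840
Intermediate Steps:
k = -183 (k = -89 - 94 = -183)
W = -1/237 (W = 1/(-183 - 54) = 1/(-237) = -1/237 ≈ -0.0042194)
H(M, P) = (M + P)/(2*P) (H(M, P) = (M + P)/((2*P)) = (M + P)*(1/(2*P)) = (M + P)/(2*P))
H(-18, 4)*W = ((1/2)*(-18 + 4)/4)*(-1/237) = ((1/2)*(1/4)*(-14))*(-1/237) = -7/4*(-1/237) = 7/948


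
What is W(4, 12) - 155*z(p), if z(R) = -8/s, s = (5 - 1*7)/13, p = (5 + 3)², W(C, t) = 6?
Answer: -8054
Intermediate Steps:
p = 64 (p = 8² = 64)
s = -2/13 (s = (5 - 7)*(1/13) = -2*1/13 = -2/13 ≈ -0.15385)
z(R) = 52 (z(R) = -8/(-2/13) = -8*(-13/2) = 52)
W(4, 12) - 155*z(p) = 6 - 155*52 = 6 - 8060 = -8054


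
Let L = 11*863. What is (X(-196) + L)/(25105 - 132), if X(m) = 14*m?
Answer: 397/1469 ≈ 0.27025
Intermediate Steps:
L = 9493
(X(-196) + L)/(25105 - 132) = (14*(-196) + 9493)/(25105 - 132) = (-2744 + 9493)/24973 = 6749*(1/24973) = 397/1469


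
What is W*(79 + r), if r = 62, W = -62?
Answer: -8742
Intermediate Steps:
W*(79 + r) = -62*(79 + 62) = -62*141 = -8742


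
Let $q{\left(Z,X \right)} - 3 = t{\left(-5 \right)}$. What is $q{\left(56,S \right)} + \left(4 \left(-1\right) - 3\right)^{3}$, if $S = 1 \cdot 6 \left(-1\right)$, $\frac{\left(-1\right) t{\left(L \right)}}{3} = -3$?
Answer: $-331$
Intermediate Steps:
$t{\left(L \right)} = 9$ ($t{\left(L \right)} = \left(-3\right) \left(-3\right) = 9$)
$S = -6$ ($S = 6 \left(-1\right) = -6$)
$q{\left(Z,X \right)} = 12$ ($q{\left(Z,X \right)} = 3 + 9 = 12$)
$q{\left(56,S \right)} + \left(4 \left(-1\right) - 3\right)^{3} = 12 + \left(4 \left(-1\right) - 3\right)^{3} = 12 + \left(-4 - 3\right)^{3} = 12 + \left(-7\right)^{3} = 12 - 343 = -331$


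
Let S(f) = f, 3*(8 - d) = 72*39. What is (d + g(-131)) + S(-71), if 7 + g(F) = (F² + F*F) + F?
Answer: 33185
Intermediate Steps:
d = -928 (d = 8 - 24*39 = 8 - ⅓*2808 = 8 - 936 = -928)
g(F) = -7 + F + 2*F² (g(F) = -7 + ((F² + F*F) + F) = -7 + ((F² + F²) + F) = -7 + (2*F² + F) = -7 + (F + 2*F²) = -7 + F + 2*F²)
(d + g(-131)) + S(-71) = (-928 + (-7 - 131 + 2*(-131)²)) - 71 = (-928 + (-7 - 131 + 2*17161)) - 71 = (-928 + (-7 - 131 + 34322)) - 71 = (-928 + 34184) - 71 = 33256 - 71 = 33185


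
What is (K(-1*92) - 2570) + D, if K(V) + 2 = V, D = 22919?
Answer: 20255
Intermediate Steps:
K(V) = -2 + V
(K(-1*92) - 2570) + D = ((-2 - 1*92) - 2570) + 22919 = ((-2 - 92) - 2570) + 22919 = (-94 - 2570) + 22919 = -2664 + 22919 = 20255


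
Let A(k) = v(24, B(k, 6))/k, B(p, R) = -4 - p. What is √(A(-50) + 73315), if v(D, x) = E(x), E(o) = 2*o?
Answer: √1832829/5 ≈ 270.76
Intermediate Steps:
v(D, x) = 2*x
A(k) = (-8 - 2*k)/k (A(k) = (2*(-4 - k))/k = (-8 - 2*k)/k)
√(A(-50) + 73315) = √((-2 - 8/(-50)) + 73315) = √((-2 - 8*(-1/50)) + 73315) = √((-2 + 4/25) + 73315) = √(-46/25 + 73315) = √(1832829/25) = √1832829/5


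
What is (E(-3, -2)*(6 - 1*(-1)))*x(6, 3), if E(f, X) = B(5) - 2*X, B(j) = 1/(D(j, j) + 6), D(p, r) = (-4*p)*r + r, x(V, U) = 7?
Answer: 17395/89 ≈ 195.45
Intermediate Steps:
D(p, r) = r - 4*p*r (D(p, r) = -4*p*r + r = r - 4*p*r)
B(j) = 1/(6 + j*(1 - 4*j)) (B(j) = 1/(j*(1 - 4*j) + 6) = 1/(6 + j*(1 - 4*j)))
E(f, X) = -1/89 - 2*X (E(f, X) = -1/(-6 + 5*(-1 + 4*5)) - 2*X = -1/(-6 + 5*(-1 + 20)) - 2*X = -1/(-6 + 5*19) - 2*X = -1/(-6 + 95) - 2*X = -1/89 - 2*X)
(E(-3, -2)*(6 - 1*(-1)))*x(6, 3) = ((-1/89 - 2*(-2))*(6 - 1*(-1)))*7 = ((-1/89 + 4)*(6 + 1))*7 = ((355/89)*7)*7 = (2485/89)*7 = 17395/89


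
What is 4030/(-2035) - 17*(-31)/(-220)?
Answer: -35619/8140 ≈ -4.3758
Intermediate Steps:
4030/(-2035) - 17*(-31)/(-220) = 4030*(-1/2035) + 527*(-1/220) = -806/407 - 527/220 = -35619/8140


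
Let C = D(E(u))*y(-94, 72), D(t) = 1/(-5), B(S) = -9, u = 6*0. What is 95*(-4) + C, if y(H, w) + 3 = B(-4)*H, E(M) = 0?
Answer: -2743/5 ≈ -548.60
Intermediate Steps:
u = 0
y(H, w) = -3 - 9*H
D(t) = -⅕
C = -843/5 (C = -(-3 - 9*(-94))/5 = -(-3 + 846)/5 = -⅕*843 = -843/5 ≈ -168.60)
95*(-4) + C = 95*(-4) - 843/5 = -380 - 843/5 = -2743/5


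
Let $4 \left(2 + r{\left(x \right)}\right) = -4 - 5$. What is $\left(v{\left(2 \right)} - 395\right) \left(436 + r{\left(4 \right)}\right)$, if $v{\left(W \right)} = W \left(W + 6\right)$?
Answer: $- \frac{654533}{4} \approx -1.6363 \cdot 10^{5}$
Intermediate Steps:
$r{\left(x \right)} = - \frac{17}{4}$ ($r{\left(x \right)} = -2 + \frac{-4 - 5}{4} = -2 + \frac{1}{4} \left(-9\right) = -2 - \frac{9}{4} = - \frac{17}{4}$)
$v{\left(W \right)} = W \left(6 + W\right)$
$\left(v{\left(2 \right)} - 395\right) \left(436 + r{\left(4 \right)}\right) = \left(2 \left(6 + 2\right) - 395\right) \left(436 - \frac{17}{4}\right) = \left(2 \cdot 8 - 395\right) \frac{1727}{4} = \left(16 - 395\right) \frac{1727}{4} = \left(-379\right) \frac{1727}{4} = - \frac{654533}{4}$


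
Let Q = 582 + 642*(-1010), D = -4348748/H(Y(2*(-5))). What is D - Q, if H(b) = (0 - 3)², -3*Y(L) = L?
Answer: 1481794/9 ≈ 1.6464e+5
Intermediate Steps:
Y(L) = -L/3
H(b) = 9 (H(b) = (-3)² = 9)
D = -4348748/9 ≈ -4.8319e+5
Q = -647838 (Q = 582 - 648420 = -647838)
D - Q = -4348748/9 - 1*(-647838) = -4348748/9 + 647838 = 1481794/9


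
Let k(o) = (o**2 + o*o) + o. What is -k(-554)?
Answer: -613278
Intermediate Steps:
k(o) = o + 2*o**2 (k(o) = (o**2 + o**2) + o = 2*o**2 + o = o + 2*o**2)
-k(-554) = -(-554)*(1 + 2*(-554)) = -(-554)*(1 - 1108) = -(-554)*(-1107) = -1*613278 = -613278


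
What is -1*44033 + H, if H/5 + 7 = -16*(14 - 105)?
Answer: -36788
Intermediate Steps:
H = 7245 (H = -35 + 5*(-16*(14 - 105)) = -35 + 5*(-16*(-91)) = -35 + 5*1456 = -35 + 7280 = 7245)
-1*44033 + H = -1*44033 + 7245 = -44033 + 7245 = -36788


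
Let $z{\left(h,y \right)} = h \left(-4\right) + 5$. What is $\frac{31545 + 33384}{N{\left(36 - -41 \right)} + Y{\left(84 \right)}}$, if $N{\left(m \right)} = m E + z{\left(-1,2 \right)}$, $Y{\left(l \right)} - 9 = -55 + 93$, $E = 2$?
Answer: $\frac{21643}{70} \approx 309.19$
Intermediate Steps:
$z{\left(h,y \right)} = 5 - 4 h$ ($z{\left(h,y \right)} = - 4 h + 5 = 5 - 4 h$)
$Y{\left(l \right)} = 47$ ($Y{\left(l \right)} = 9 + \left(-55 + 93\right) = 9 + 38 = 47$)
$N{\left(m \right)} = 9 + 2 m$ ($N{\left(m \right)} = m 2 + \left(5 - -4\right) = 2 m + \left(5 + 4\right) = 2 m + 9 = 9 + 2 m$)
$\frac{31545 + 33384}{N{\left(36 - -41 \right)} + Y{\left(84 \right)}} = \frac{31545 + 33384}{\left(9 + 2 \left(36 - -41\right)\right) + 47} = \frac{64929}{\left(9 + 2 \left(36 + 41\right)\right) + 47} = \frac{64929}{\left(9 + 2 \cdot 77\right) + 47} = \frac{64929}{\left(9 + 154\right) + 47} = \frac{64929}{163 + 47} = \frac{64929}{210} = 64929 \cdot \frac{1}{210} = \frac{21643}{70}$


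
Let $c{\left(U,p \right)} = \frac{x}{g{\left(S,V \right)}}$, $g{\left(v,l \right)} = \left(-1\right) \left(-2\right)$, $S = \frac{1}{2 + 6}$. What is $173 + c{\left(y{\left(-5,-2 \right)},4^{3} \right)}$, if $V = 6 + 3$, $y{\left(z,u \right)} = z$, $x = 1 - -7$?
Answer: $177$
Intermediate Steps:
$x = 8$ ($x = 1 + 7 = 8$)
$S = \frac{1}{8} \approx 0.125$
$V = 9$
$g{\left(v,l \right)} = 2$
$c{\left(U,p \right)} = 4$ ($c{\left(U,p \right)} = \frac{8}{2} = 8 \cdot \frac{1}{2} = 4$)
$173 + c{\left(y{\left(-5,-2 \right)},4^{3} \right)} = 173 + 4 = 177$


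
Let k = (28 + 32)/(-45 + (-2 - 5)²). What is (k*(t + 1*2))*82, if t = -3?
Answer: -1230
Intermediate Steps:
k = 15 (k = 60/(-45 + (-7)²) = 60/(-45 + 49) = 60/4 = 60*(¼) = 15)
(k*(t + 1*2))*82 = (15*(-3 + 1*2))*82 = (15*(-3 + 2))*82 = (15*(-1))*82 = -15*82 = -1230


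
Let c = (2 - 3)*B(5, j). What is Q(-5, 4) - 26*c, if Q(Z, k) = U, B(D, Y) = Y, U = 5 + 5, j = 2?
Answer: 62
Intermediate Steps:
U = 10
Q(Z, k) = 10
c = -2 (c = (2 - 3)*2 = -1*2 = -2)
Q(-5, 4) - 26*c = 10 - 26*(-2) = 10 + 52 = 62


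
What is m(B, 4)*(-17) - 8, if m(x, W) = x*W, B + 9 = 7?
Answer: 128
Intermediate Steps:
B = -2 (B = -9 + 7 = -2)
m(x, W) = W*x
m(B, 4)*(-17) - 8 = (4*(-2))*(-17) - 8 = -8*(-17) - 8 = 136 - 8 = 128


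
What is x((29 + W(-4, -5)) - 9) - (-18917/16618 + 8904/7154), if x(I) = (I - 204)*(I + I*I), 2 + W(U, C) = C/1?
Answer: -42170397791/1213114 ≈ -34762.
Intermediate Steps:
W(U, C) = -2 + C (W(U, C) = -2 + C/1 = -2 + C*1 = -2 + C)
x(I) = (-204 + I)*(I + I²)
x((29 + W(-4, -5)) - 9) - (-18917/16618 + 8904/7154) = ((29 + (-2 - 5)) - 9)*(-204 + ((29 + (-2 - 5)) - 9)² - 203*((29 + (-2 - 5)) - 9)) - (-18917/16618 + 8904/7154) = ((29 - 7) - 9)*(-204 + ((29 - 7) - 9)² - 203*((29 - 7) - 9)) - (-18917*1/16618 + 8904*(1/7154)) = (22 - 9)*(-204 + (22 - 9)² - 203*(22 - 9)) - (-18917/16618 + 636/511) = 13*(-204 + 13² - 203*13) - 1*128923/1213114 = 13*(-204 + 169 - 2639) - 128923/1213114 = 13*(-2674) - 128923/1213114 = -34762 - 128923/1213114 = -42170397791/1213114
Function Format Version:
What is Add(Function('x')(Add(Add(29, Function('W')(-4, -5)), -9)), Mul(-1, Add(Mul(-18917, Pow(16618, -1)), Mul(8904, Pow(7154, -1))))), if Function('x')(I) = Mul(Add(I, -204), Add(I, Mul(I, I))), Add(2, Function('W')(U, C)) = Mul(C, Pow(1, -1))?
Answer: Rational(-42170397791, 1213114) ≈ -34762.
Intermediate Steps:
Function('W')(U, C) = Add(-2, C) (Function('W')(U, C) = Add(-2, Mul(C, Pow(1, -1))) = Add(-2, Mul(C, 1)) = Add(-2, C))
Function('x')(I) = Mul(Add(-204, I), Add(I, Pow(I, 2)))
Add(Function('x')(Add(Add(29, Function('W')(-4, -5)), -9)), Mul(-1, Add(Mul(-18917, Pow(16618, -1)), Mul(8904, Pow(7154, -1))))) = Add(Mul(Add(Add(29, Add(-2, -5)), -9), Add(-204, Pow(Add(Add(29, Add(-2, -5)), -9), 2), Mul(-203, Add(Add(29, Add(-2, -5)), -9)))), Mul(-1, Add(Mul(-18917, Pow(16618, -1)), Mul(8904, Pow(7154, -1))))) = Add(Mul(Add(Add(29, -7), -9), Add(-204, Pow(Add(Add(29, -7), -9), 2), Mul(-203, Add(Add(29, -7), -9)))), Mul(-1, Add(Mul(-18917, Rational(1, 16618)), Mul(8904, Rational(1, 7154))))) = Add(Mul(Add(22, -9), Add(-204, Pow(Add(22, -9), 2), Mul(-203, Add(22, -9)))), Mul(-1, Add(Rational(-18917, 16618), Rational(636, 511)))) = Add(Mul(13, Add(-204, Pow(13, 2), Mul(-203, 13))), Mul(-1, Rational(128923, 1213114))) = Add(Mul(13, Add(-204, 169, -2639)), Rational(-128923, 1213114)) = Add(Mul(13, -2674), Rational(-128923, 1213114)) = Add(-34762, Rational(-128923, 1213114)) = Rational(-42170397791, 1213114)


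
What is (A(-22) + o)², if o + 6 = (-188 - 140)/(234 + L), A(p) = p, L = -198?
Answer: 111556/81 ≈ 1377.2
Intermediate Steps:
o = -136/9 (o = -6 + (-188 - 140)/(234 - 198) = -6 - 328/36 = -6 - 328*1/36 = -6 - 82/9 = -136/9 ≈ -15.111)
(A(-22) + o)² = (-22 - 136/9)² = (-334/9)² = 111556/81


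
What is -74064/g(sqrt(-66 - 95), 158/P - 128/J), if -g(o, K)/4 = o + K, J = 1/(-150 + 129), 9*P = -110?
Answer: 74916615510/10823714833 - 28005450*I*sqrt(161)/10823714833 ≈ 6.9215 - 0.032831*I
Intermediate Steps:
P = -110/9 (P = (1/9)*(-110) = -110/9 ≈ -12.222)
J = -1/21 (J = 1/(-21) = -1/21 ≈ -0.047619)
g(o, K) = -4*K - 4*o (g(o, K) = -4*(o + K) = -4*(K + o) = -4*K - 4*o)
-74064/g(sqrt(-66 - 95), 158/P - 128/J) = -74064/(-4*(158/(-110/9) - 128/(-1/21)) - 4*sqrt(-66 - 95)) = -74064/(-4*(158*(-9/110) - 128*(-21)) - 4*I*sqrt(161)) = -74064/(-4*(-711/55 + 2688) - 4*I*sqrt(161)) = -74064/(-4*147129/55 - 4*I*sqrt(161)) = -74064/(-588516/55 - 4*I*sqrt(161))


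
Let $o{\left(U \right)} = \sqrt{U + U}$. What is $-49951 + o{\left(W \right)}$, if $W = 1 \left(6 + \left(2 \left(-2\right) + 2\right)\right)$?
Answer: $-49951 + 2 \sqrt{2} \approx -49948.0$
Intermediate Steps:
$W = 4$ ($W = 1 \left(6 + \left(-4 + 2\right)\right) = 1 \left(6 - 2\right) = 1 \cdot 4 = 4$)
$o{\left(U \right)} = \sqrt{2} \sqrt{U}$ ($o{\left(U \right)} = \sqrt{2 U} = \sqrt{2} \sqrt{U}$)
$-49951 + o{\left(W \right)} = -49951 + \sqrt{2} \sqrt{4} = -49951 + \sqrt{2} \cdot 2 = -49951 + 2 \sqrt{2}$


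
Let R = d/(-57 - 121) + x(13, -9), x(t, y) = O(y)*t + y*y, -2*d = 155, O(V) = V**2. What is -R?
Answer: -403859/356 ≈ -1134.4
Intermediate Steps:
d = -155/2 (d = -1/2*155 = -155/2 ≈ -77.500)
x(t, y) = y**2 + t*y**2 (x(t, y) = y**2*t + y*y = t*y**2 + y**2 = y**2 + t*y**2)
R = 403859/356 (R = -155/2/(-57 - 121) + (-9)**2*(1 + 13) = -155/2/(-178) + 81*14 = -1/178*(-155/2) + 1134 = 155/356 + 1134 = 403859/356 ≈ 1134.4)
-R = -1*403859/356 = -403859/356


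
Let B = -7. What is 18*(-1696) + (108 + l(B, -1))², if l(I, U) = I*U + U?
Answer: -17532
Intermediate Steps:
l(I, U) = U + I*U
18*(-1696) + (108 + l(B, -1))² = 18*(-1696) + (108 - (1 - 7))² = -30528 + (108 - 1*(-6))² = -30528 + (108 + 6)² = -30528 + 114² = -30528 + 12996 = -17532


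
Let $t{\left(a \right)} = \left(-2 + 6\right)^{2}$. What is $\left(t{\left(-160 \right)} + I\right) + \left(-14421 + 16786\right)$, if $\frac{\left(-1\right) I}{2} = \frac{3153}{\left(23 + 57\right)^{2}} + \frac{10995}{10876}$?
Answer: $\frac{20690439793}{8700800} \approx 2378.0$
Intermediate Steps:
$t{\left(a \right)} = 16$ ($t{\left(a \right)} = 4^{2} = 16$)
$I = - \frac{26165007}{8700800}$ ($I = - 2 \left(\frac{3153}{\left(23 + 57\right)^{2}} + \frac{10995}{10876}\right) = - 2 \left(\frac{3153}{80^{2}} + 10995 \cdot \frac{1}{10876}\right) = - 2 \left(\frac{3153}{6400} + \frac{10995}{10876}\right) = \left(-2\right) \frac{26165007}{17401600} = - \frac{26165007}{8700800} \approx -3.0072$)
$\left(t{\left(-160 \right)} + I\right) + \left(-14421 + 16786\right) = \left(16 - \frac{26165007}{8700800}\right) + \left(-14421 + 16786\right) = \frac{113047793}{8700800} + 2365 = \frac{20690439793}{8700800}$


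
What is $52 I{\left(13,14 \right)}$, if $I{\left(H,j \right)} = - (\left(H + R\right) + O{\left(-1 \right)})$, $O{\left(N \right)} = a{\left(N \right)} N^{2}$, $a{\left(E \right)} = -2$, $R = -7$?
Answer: $-208$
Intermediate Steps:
$O{\left(N \right)} = - 2 N^{2}$
$I{\left(H,j \right)} = 9 - H$ ($I{\left(H,j \right)} = - (\left(H - 7\right) - 2 \left(-1\right)^{2}) = - (\left(-7 + H\right) - 2) = - (-9 + H) = 9 - H$)
$52 I{\left(13,14 \right)} = 52 \left(9 - 13\right) = 52 \left(-4\right) = -208$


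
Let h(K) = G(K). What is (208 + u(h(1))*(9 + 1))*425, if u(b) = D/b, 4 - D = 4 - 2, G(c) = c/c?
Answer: 96900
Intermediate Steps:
G(c) = 1
h(K) = 1
D = 2 (D = 4 - (4 - 2) = 4 - 1*2 = 4 - 2 = 2)
u(b) = 2/b
(208 + u(h(1))*(9 + 1))*425 = (208 + (2/1)*(9 + 1))*425 = (208 + (2*1)*10)*425 = (208 + 2*10)*425 = (208 + 20)*425 = 228*425 = 96900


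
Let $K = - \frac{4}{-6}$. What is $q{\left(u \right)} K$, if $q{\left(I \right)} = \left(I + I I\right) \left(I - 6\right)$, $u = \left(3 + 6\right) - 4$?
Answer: $-20$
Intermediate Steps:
$u = 5$ ($u = 9 - 4 = 5$)
$K = \frac{2}{3}$ ($K = \left(-4\right) \left(- \frac{1}{6}\right) = \frac{2}{3} \approx 0.66667$)
$q{\left(I \right)} = \left(-6 + I\right) \left(I + I^{2}\right)$ ($q{\left(I \right)} = \left(I + I^{2}\right) \left(-6 + I\right) = \left(-6 + I\right) \left(I + I^{2}\right)$)
$q{\left(u \right)} K = 5 \left(-6 + 5^{2} - 25\right) \frac{2}{3} = 5 \left(-6 + 25 - 25\right) \frac{2}{3} = 5 \left(-6\right) \frac{2}{3} = \left(-30\right) \frac{2}{3} = -20$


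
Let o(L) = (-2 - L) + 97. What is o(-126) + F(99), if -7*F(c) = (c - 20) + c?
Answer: 1369/7 ≈ 195.57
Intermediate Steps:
F(c) = 20/7 - 2*c/7 (F(c) = -((c - 20) + c)/7 = -((-20 + c) + c)/7 = -(-20 + 2*c)/7 = 20/7 - 2*c/7)
o(L) = 95 - L
o(-126) + F(99) = (95 - 1*(-126)) + (20/7 - 2/7*99) = (95 + 126) + (20/7 - 198/7) = 221 - 178/7 = 1369/7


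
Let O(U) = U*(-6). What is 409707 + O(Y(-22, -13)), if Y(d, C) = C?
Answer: 409785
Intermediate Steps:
O(U) = -6*U
409707 + O(Y(-22, -13)) = 409707 - 6*(-13) = 409707 + 78 = 409785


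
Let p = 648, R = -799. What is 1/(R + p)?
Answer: -1/151 ≈ -0.0066225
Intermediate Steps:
1/(R + p) = 1/(-799 + 648) = 1/(-151) = -1/151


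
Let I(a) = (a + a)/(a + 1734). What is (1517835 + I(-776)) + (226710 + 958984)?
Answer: 1294989615/479 ≈ 2.7035e+6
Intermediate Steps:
I(a) = 2*a/(1734 + a) (I(a) = (2*a)/(1734 + a) = 2*a/(1734 + a))
(1517835 + I(-776)) + (226710 + 958984) = (1517835 + 2*(-776)/(1734 - 776)) + (226710 + 958984) = (1517835 + 2*(-776)/958) + 1185694 = (1517835 + 2*(-776)*(1/958)) + 1185694 = (1517835 - 776/479) + 1185694 = 727042189/479 + 1185694 = 1294989615/479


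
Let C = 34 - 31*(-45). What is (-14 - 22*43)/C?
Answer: -960/1429 ≈ -0.67180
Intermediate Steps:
C = 1429 (C = 34 + 1395 = 1429)
(-14 - 22*43)/C = (-14 - 22*43)/1429 = (-14 - 946)*(1/1429) = -960*1/1429 = -960/1429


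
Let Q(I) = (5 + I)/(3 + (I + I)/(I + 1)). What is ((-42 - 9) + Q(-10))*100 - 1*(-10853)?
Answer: 265891/47 ≈ 5657.3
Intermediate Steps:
Q(I) = (5 + I)/(3 + 2*I/(1 + I)) (Q(I) = (5 + I)/(3 + (2*I)/(1 + I)) = (5 + I)/(3 + 2*I/(1 + I)))
((-42 - 9) + Q(-10))*100 - 1*(-10853) = ((-42 - 9) + (5 + (-10)² + 6*(-10))/(3 + 5*(-10)))*100 - 1*(-10853) = (-51 + (5 + 100 - 60)/(3 - 50))*100 + 10853 = (-51 + 45/(-47))*100 + 10853 = (-51 - 1/47*45)*100 + 10853 = (-51 - 45/47)*100 + 10853 = -2442/47*100 + 10853 = -244200/47 + 10853 = 265891/47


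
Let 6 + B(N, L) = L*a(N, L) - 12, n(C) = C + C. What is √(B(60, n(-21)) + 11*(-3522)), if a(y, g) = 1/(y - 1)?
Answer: 3*I*√14991782/59 ≈ 196.88*I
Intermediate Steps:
a(y, g) = 1/(-1 + y)
n(C) = 2*C
B(N, L) = -18 + L/(-1 + N) (B(N, L) = -6 + (L/(-1 + N) - 12) = -6 + (-12 + L/(-1 + N)) = -18 + L/(-1 + N))
√(B(60, n(-21)) + 11*(-3522)) = √((18 + 2*(-21) - 18*60)/(-1 + 60) + 11*(-3522)) = √((18 - 42 - 1080)/59 - 38742) = √((1/59)*(-1104) - 38742) = √(-1104/59 - 38742) = √(-2286882/59) = 3*I*√14991782/59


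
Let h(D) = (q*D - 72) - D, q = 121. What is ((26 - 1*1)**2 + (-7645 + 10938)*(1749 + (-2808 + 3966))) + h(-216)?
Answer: 9547384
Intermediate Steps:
h(D) = -72 + 120*D (h(D) = (121*D - 72) - D = (-72 + 121*D) - D = -72 + 120*D)
((26 - 1*1)**2 + (-7645 + 10938)*(1749 + (-2808 + 3966))) + h(-216) = ((26 - 1*1)**2 + (-7645 + 10938)*(1749 + (-2808 + 3966))) + (-72 + 120*(-216)) = ((26 - 1)**2 + 3293*(1749 + 1158)) + (-72 - 25920) = (25**2 + 3293*2907) - 25992 = (625 + 9572751) - 25992 = 9573376 - 25992 = 9547384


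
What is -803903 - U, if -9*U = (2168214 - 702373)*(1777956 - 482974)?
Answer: 1898230474735/9 ≈ 2.1091e+11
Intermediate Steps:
U = -1898237709862/9 (U = -(2168214 - 702373)*(1777956 - 482974)/9 = -1465841*1294982/9 = -⅑*1898237709862 = -1898237709862/9 ≈ -2.1092e+11)
-803903 - U = -803903 - 1*(-1898237709862/9) = -803903 + 1898237709862/9 = 1898230474735/9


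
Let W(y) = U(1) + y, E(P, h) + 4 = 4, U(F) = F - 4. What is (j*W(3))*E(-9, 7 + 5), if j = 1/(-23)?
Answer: 0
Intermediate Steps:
U(F) = -4 + F
E(P, h) = 0 (E(P, h) = -4 + 4 = 0)
j = -1/23 ≈ -0.043478
W(y) = -3 + y (W(y) = (-4 + 1) + y = -3 + y)
(j*W(3))*E(-9, 7 + 5) = -(-3 + 3)/23*0 = -1/23*0*0 = 0*0 = 0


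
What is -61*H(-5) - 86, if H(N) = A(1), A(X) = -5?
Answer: 219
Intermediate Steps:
H(N) = -5
-61*H(-5) - 86 = -61*(-5) - 86 = 305 - 86 = 219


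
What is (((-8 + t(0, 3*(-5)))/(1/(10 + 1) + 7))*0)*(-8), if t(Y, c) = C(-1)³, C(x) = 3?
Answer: 0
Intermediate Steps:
t(Y, c) = 27 (t(Y, c) = 3³ = 27)
(((-8 + t(0, 3*(-5)))/(1/(10 + 1) + 7))*0)*(-8) = (((-8 + 27)/(1/(10 + 1) + 7))*0)*(-8) = ((19/(1/11 + 7))*0)*(-8) = ((19/(78/11))*0)*(-8) = ((19*(11/78))*0)*(-8) = ((209/78)*0)*(-8) = 0*(-8) = 0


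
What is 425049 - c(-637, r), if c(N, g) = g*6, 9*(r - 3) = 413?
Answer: 1274267/3 ≈ 4.2476e+5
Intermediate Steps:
r = 440/9 (r = 3 + (⅑)*413 = 3 + 413/9 = 440/9 ≈ 48.889)
c(N, g) = 6*g
425049 - c(-637, r) = 425049 - 6*440/9 = 425049 - 1*880/3 = 425049 - 880/3 = 1274267/3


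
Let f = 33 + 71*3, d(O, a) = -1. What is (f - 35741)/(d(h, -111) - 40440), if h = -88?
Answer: 35495/40441 ≈ 0.87770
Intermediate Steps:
f = 246 (f = 33 + 213 = 246)
(f - 35741)/(d(h, -111) - 40440) = (246 - 35741)/(-1 - 40440) = -35495/(-40441) = -35495*(-1/40441) = 35495/40441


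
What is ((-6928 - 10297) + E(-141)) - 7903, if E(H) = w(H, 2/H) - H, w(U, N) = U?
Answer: -25128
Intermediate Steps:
E(H) = 0 (E(H) = H - H = 0)
((-6928 - 10297) + E(-141)) - 7903 = ((-6928 - 10297) + 0) - 7903 = (-17225 + 0) - 7903 = -17225 - 7903 = -25128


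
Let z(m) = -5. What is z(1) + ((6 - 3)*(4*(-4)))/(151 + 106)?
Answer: -1333/257 ≈ -5.1868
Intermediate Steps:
z(1) + ((6 - 3)*(4*(-4)))/(151 + 106) = -5 + ((6 - 3)*(4*(-4)))/(151 + 106) = -5 + (3*(-16))/257 = -5 + (1/257)*(-48) = -5 - 48/257 = -1333/257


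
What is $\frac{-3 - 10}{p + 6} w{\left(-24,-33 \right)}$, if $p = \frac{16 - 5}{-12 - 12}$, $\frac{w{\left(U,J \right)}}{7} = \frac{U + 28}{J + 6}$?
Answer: $\frac{416}{171} \approx 2.4327$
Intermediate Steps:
$w{\left(U,J \right)} = \frac{7 \left(28 + U\right)}{6 + J}$ ($w{\left(U,J \right)} = 7 \frac{U + 28}{J + 6} = 7 \frac{28 + U}{6 + J} = \frac{7 \left(28 + U\right)}{6 + J}$)
$p = - \frac{11}{24}$ ($p = \frac{11}{-24} = 11 \left(- \frac{1}{24}\right) = - \frac{11}{24} \approx -0.45833$)
$\frac{-3 - 10}{p + 6} w{\left(-24,-33 \right)} = \frac{-3 - 10}{- \frac{11}{24} + 6} \frac{7 \left(28 - 24\right)}{6 - 33} = - \frac{13}{\frac{133}{24}} \cdot 7 \frac{1}{-27} \cdot 4 = \left(-13\right) \frac{24}{133} \cdot 7 \left(- \frac{1}{27}\right) 4 = \left(- \frac{312}{133}\right) \left(- \frac{28}{27}\right) = \frac{416}{171}$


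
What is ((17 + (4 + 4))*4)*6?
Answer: 600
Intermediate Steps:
((17 + (4 + 4))*4)*6 = ((17 + 8)*4)*6 = (25*4)*6 = 100*6 = 600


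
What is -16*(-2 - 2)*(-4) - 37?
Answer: -293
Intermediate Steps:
-16*(-2 - 2)*(-4) - 37 = -(-64)*(-4) - 37 = -16*16 - 37 = -256 - 37 = -293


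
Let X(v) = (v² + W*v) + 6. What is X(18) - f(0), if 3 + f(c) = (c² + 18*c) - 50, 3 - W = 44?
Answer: -355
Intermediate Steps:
W = -41 (W = 3 - 1*44 = 3 - 44 = -41)
X(v) = 6 + v² - 41*v (X(v) = (v² - 41*v) + 6 = 6 + v² - 41*v)
f(c) = -53 + c² + 18*c (f(c) = -3 + ((c² + 18*c) - 50) = -3 + (-50 + c² + 18*c) = -53 + c² + 18*c)
X(18) - f(0) = (6 + 18² - 41*18) - (-53 + 0² + 18*0) = (6 + 324 - 738) - (-53 + 0 + 0) = -408 - 1*(-53) = -408 + 53 = -355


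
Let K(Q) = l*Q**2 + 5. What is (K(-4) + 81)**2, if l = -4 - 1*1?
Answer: 36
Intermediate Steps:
l = -5 (l = -4 - 1 = -5)
K(Q) = 5 - 5*Q**2 (K(Q) = -5*Q**2 + 5 = 5 - 5*Q**2)
(K(-4) + 81)**2 = ((5 - 5*(-4)**2) + 81)**2 = ((5 - 5*16) + 81)**2 = ((5 - 80) + 81)**2 = (-75 + 81)**2 = 6**2 = 36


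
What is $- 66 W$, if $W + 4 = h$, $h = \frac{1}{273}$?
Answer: $\frac{24002}{91} \approx 263.76$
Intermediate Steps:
$h = \frac{1}{273} \approx 0.003663$
$W = - \frac{1091}{273}$ ($W = -4 + \frac{1}{273} = - \frac{1091}{273} \approx -3.9963$)
$- 66 W = \left(-66\right) \left(- \frac{1091}{273}\right) = \frac{24002}{91}$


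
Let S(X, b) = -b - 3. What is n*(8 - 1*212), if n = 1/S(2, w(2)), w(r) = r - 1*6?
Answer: -204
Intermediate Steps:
w(r) = -6 + r (w(r) = r - 6 = -6 + r)
S(X, b) = -3 - b
n = 1 (n = 1/(-3 - (-6 + 2)) = 1/(-3 - 1*(-4)) = 1/(-3 + 4) = 1/1 = 1)
n*(8 - 1*212) = 1*(8 - 1*212) = 1*(8 - 212) = 1*(-204) = -204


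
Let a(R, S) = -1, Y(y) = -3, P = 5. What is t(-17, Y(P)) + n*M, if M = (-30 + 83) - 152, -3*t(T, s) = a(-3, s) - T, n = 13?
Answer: -3877/3 ≈ -1292.3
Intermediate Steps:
t(T, s) = ⅓ + T/3 (t(T, s) = -(-1 - T)/3 = ⅓ + T/3)
M = -99 (M = 53 - 152 = -99)
t(-17, Y(P)) + n*M = (⅓ + (⅓)*(-17)) + 13*(-99) = (⅓ - 17/3) - 1287 = -16/3 - 1287 = -3877/3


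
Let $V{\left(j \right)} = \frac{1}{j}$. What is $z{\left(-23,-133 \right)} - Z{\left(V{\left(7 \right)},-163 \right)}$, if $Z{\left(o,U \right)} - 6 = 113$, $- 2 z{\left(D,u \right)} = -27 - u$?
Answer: $-172$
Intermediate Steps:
$z{\left(D,u \right)} = \frac{27}{2} + \frac{u}{2}$ ($z{\left(D,u \right)} = - \frac{-27 - u}{2} = \frac{27}{2} + \frac{u}{2}$)
$Z{\left(o,U \right)} = 119$ ($Z{\left(o,U \right)} = 6 + 113 = 119$)
$z{\left(-23,-133 \right)} - Z{\left(V{\left(7 \right)},-163 \right)} = \left(\frac{27}{2} + \frac{1}{2} \left(-133\right)\right) - 119 = \left(\frac{27}{2} - \frac{133}{2}\right) - 119 = -53 - 119 = -172$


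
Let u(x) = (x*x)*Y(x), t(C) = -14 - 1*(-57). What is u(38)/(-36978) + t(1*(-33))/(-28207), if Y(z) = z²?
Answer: -29408510603/521519223 ≈ -56.390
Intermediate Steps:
t(C) = 43 (t(C) = -14 + 57 = 43)
u(x) = x⁴ (u(x) = (x*x)*x² = x²*x² = x⁴)
u(38)/(-36978) + t(1*(-33))/(-28207) = 38⁴/(-36978) + 43/(-28207) = 2085136*(-1/36978) + 43*(-1/28207) = -1042568/18489 - 43/28207 = -29408510603/521519223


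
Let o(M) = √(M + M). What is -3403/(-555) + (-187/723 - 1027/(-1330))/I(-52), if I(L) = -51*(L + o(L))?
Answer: 600810856379/97984097820 + 493811*I*√26/68853690360 ≈ 6.1317 + 3.657e-5*I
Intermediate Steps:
o(M) = √2*√M (o(M) = √(2*M) = √2*√M)
I(L) = -51*L - 51*√2*√L (I(L) = -51*(L + √2*√L) = -51*L - 51*√2*√L)
-3403/(-555) + (-187/723 - 1027/(-1330))/I(-52) = -3403/(-555) + (-187/723 - 1027/(-1330))/(-51*(-52) - 51*√2*√(-52)) = -3403*(-1/555) + (-187*1/723 - 1027*(-1/1330))/(2652 - 51*√2*2*I*√13) = 3403/555 + (-187/723 + 1027/1330)/(2652 - 102*I*√26) = 3403/555 + 493811/(961590*(2652 - 102*I*√26))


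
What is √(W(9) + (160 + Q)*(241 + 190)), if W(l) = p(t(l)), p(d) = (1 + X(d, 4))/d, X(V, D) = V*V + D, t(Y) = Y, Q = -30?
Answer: 2*√126089/3 ≈ 236.73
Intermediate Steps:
X(V, D) = D + V² (X(V, D) = V² + D = D + V²)
p(d) = (5 + d²)/d (p(d) = (1 + (4 + d²))/d = (5 + d²)/d)
W(l) = l + 5/l
√(W(9) + (160 + Q)*(241 + 190)) = √((9 + 5/9) + (160 - 30)*(241 + 190)) = √((9 + 5*(⅑)) + 130*431) = √((9 + 5/9) + 56030) = √(86/9 + 56030) = √(504356/9) = 2*√126089/3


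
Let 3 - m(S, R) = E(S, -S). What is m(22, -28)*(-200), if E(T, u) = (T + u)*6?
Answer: -600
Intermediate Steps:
E(T, u) = 6*T + 6*u
m(S, R) = 3 (m(S, R) = 3 - (6*S + 6*(-S)) = 3 - (6*S - 6*S) = 3 - 1*0 = 3 + 0 = 3)
m(22, -28)*(-200) = 3*(-200) = -600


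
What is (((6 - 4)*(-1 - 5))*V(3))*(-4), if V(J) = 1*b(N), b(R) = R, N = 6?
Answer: 288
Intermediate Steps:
V(J) = 6 (V(J) = 1*6 = 6)
(((6 - 4)*(-1 - 5))*V(3))*(-4) = (((6 - 4)*(-1 - 5))*6)*(-4) = ((2*(-6))*6)*(-4) = -12*6*(-4) = -72*(-4) = 288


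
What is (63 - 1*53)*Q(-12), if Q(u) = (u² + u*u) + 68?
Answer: 3560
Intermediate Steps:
Q(u) = 68 + 2*u² (Q(u) = (u² + u²) + 68 = 2*u² + 68 = 68 + 2*u²)
(63 - 1*53)*Q(-12) = (63 - 1*53)*(68 + 2*(-12)²) = (63 - 53)*(68 + 2*144) = 10*(68 + 288) = 10*356 = 3560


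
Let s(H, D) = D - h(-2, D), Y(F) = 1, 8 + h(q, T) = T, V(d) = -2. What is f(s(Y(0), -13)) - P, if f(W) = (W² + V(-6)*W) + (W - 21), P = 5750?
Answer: -5715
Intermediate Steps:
h(q, T) = -8 + T
s(H, D) = 8 (s(H, D) = D - (-8 + D) = D + (8 - D) = 8)
f(W) = -21 + W² - W (f(W) = (W² - 2*W) + (W - 21) = (W² - 2*W) + (-21 + W) = -21 + W² - W)
f(s(Y(0), -13)) - P = (-21 + 8² - 1*8) - 1*5750 = (-21 + 64 - 8) - 5750 = 35 - 5750 = -5715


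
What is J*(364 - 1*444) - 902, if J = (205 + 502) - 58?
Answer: -52822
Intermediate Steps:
J = 649 (J = 707 - 58 = 649)
J*(364 - 1*444) - 902 = 649*(364 - 1*444) - 902 = 649*(364 - 444) - 902 = 649*(-80) - 902 = -51920 - 902 = -52822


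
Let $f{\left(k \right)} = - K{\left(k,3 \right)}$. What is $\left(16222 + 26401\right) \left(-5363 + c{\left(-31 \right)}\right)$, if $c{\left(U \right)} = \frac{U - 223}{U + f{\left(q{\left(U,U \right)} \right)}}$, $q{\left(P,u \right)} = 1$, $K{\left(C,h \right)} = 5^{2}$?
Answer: $- \frac{913575293}{4} \approx -2.2839 \cdot 10^{8}$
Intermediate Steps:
$K{\left(C,h \right)} = 25$
$f{\left(k \right)} = -25$ ($f{\left(k \right)} = \left(-1\right) 25 = -25$)
$c{\left(U \right)} = \frac{-223 + U}{-25 + U}$ ($c{\left(U \right)} = \frac{U - 223}{U - 25} = \frac{-223 + U}{-25 + U}$)
$\left(16222 + 26401\right) \left(-5363 + c{\left(-31 \right)}\right) = \left(16222 + 26401\right) \left(-5363 + \frac{-223 - 31}{-25 - 31}\right) = 42623 \left(-5363 + \frac{1}{-56} \left(-254\right)\right) = 42623 \left(-5363 - - \frac{127}{28}\right) = 42623 \left(-5363 + \frac{127}{28}\right) = 42623 \left(- \frac{150037}{28}\right) = - \frac{913575293}{4}$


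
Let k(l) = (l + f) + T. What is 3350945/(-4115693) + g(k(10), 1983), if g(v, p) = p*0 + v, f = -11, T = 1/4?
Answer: -25750859/16462772 ≈ -1.5642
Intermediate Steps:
T = ¼ ≈ 0.25000
k(l) = -43/4 + l (k(l) = (l - 11) + ¼ = (-11 + l) + ¼ = -43/4 + l)
g(v, p) = v (g(v, p) = 0 + v = v)
3350945/(-4115693) + g(k(10), 1983) = 3350945/(-4115693) + (-43/4 + 10) = 3350945*(-1/4115693) - ¾ = -3350945/4115693 - ¾ = -25750859/16462772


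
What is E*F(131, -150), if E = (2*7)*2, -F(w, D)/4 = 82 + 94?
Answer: -19712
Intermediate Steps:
F(w, D) = -704 (F(w, D) = -4*(82 + 94) = -4*176 = -704)
E = 28 (E = 14*2 = 28)
E*F(131, -150) = 28*(-704) = -19712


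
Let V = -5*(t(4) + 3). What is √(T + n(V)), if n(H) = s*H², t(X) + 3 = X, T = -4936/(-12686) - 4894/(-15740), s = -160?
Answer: 3*I*√17720321695111569310/49919410 ≈ 252.98*I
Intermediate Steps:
T = 34944481/49919410 (T = -4936*(-1/12686) - 4894*(-1/15740) = 2468/6343 + 2447/7870 = 34944481/49919410 ≈ 0.70002)
t(X) = -3 + X
V = -20 (V = -5*((-3 + 4) + 3) = -5*(1 + 3) = -5*4 = -20)
n(H) = -160*H²
√(T + n(V)) = √(34944481/49919410 - 160*(-20)²) = √(34944481/49919410 - 160*400) = √(34944481/49919410 - 64000) = √(-3194807295519/49919410) = 3*I*√17720321695111569310/49919410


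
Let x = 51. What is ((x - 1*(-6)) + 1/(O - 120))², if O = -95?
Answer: 150160516/46225 ≈ 3248.5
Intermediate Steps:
((x - 1*(-6)) + 1/(O - 120))² = ((51 - 1*(-6)) + 1/(-95 - 120))² = ((51 + 6) + 1/(-215))² = (57 - 1/215)² = (12254/215)² = 150160516/46225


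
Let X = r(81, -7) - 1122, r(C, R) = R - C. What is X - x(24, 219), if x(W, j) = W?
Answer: -1234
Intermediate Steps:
X = -1210 (X = (-7 - 1*81) - 1122 = (-7 - 81) - 1122 = -88 - 1122 = -1210)
X - x(24, 219) = -1210 - 1*24 = -1210 - 24 = -1234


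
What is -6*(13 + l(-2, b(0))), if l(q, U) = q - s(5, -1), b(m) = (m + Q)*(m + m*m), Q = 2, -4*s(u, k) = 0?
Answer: -66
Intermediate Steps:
s(u, k) = 0 (s(u, k) = -¼*0 = 0)
b(m) = (2 + m)*(m + m²) (b(m) = (m + 2)*(m + m*m) = (2 + m)*(m + m²))
l(q, U) = q (l(q, U) = q - 1*0 = q + 0 = q)
-6*(13 + l(-2, b(0))) = -6*(13 - 2) = -6*11 = -66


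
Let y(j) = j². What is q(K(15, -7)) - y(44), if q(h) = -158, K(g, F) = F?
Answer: -2094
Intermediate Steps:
q(K(15, -7)) - y(44) = -158 - 1*44² = -158 - 1*1936 = -158 - 1936 = -2094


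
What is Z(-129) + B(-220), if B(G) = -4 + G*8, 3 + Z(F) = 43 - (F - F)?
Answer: -1724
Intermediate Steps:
Z(F) = 40 (Z(F) = -3 + (43 - (F - F)) = -3 + (43 - 1*0) = -3 + (43 + 0) = -3 + 43 = 40)
B(G) = -4 + 8*G
Z(-129) + B(-220) = 40 + (-4 + 8*(-220)) = 40 + (-4 - 1760) = 40 - 1764 = -1724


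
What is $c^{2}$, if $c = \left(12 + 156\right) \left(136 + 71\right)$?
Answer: $1209370176$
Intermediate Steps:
$c = 34776$ ($c = 168 \cdot 207 = 34776$)
$c^{2} = 34776^{2} = 1209370176$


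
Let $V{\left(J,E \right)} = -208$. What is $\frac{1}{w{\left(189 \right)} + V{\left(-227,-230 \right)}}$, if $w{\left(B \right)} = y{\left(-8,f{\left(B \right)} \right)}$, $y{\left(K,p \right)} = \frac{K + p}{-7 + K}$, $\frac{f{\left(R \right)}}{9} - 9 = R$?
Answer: $- \frac{15}{4894} \approx -0.003065$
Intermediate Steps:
$f{\left(R \right)} = 81 + 9 R$
$y{\left(K,p \right)} = \frac{K + p}{-7 + K}$
$w{\left(B \right)} = - \frac{73}{15} - \frac{3 B}{5}$ ($w{\left(B \right)} = \frac{-8 + \left(81 + 9 B\right)}{-7 - 8} = \frac{73 + 9 B}{-15} = - \frac{73 + 9 B}{15} = - \frac{73}{15} - \frac{3 B}{5}$)
$\frac{1}{w{\left(189 \right)} + V{\left(-227,-230 \right)}} = \frac{1}{\left(- \frac{73}{15} - \frac{567}{5}\right) - 208} = \frac{1}{- \frac{1774}{15} - 208} = \frac{1}{- \frac{4894}{15}} = - \frac{15}{4894}$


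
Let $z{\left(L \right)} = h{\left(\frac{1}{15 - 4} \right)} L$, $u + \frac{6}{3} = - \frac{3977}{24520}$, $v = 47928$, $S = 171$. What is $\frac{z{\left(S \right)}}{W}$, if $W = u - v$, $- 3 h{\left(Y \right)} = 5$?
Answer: $\frac{6988200}{1175247577} \approx 0.0059462$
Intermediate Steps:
$u = - \frac{53017}{24520}$ ($u = -2 - \frac{3977}{24520} = - \frac{53017}{24520} \approx -2.1622$)
$h{\left(Y \right)} = - \frac{5}{3}$ ($h{\left(Y \right)} = \left(- \frac{1}{3}\right) 5 = - \frac{5}{3}$)
$z{\left(L \right)} = - \frac{5 L}{3}$
$W = - \frac{1175247577}{24520}$ ($W = - \frac{53017}{24520} - 47928 = - \frac{1175247577}{24520} \approx -47930.0$)
$\frac{z{\left(S \right)}}{W} = \frac{\left(- \frac{5}{3}\right) 171}{- \frac{1175247577}{24520}} = \left(-285\right) \left(- \frac{24520}{1175247577}\right) = \frac{6988200}{1175247577}$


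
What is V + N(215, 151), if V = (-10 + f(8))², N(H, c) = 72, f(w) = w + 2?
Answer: 72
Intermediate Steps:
f(w) = 2 + w
V = 0 (V = (-10 + (2 + 8))² = (-10 + 10)² = 0² = 0)
V + N(215, 151) = 0 + 72 = 72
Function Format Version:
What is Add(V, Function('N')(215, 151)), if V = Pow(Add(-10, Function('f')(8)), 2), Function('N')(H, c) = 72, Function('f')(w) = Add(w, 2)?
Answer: 72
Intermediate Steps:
Function('f')(w) = Add(2, w)
V = 0 (V = Pow(Add(-10, Add(2, 8)), 2) = Pow(Add(-10, 10), 2) = Pow(0, 2) = 0)
Add(V, Function('N')(215, 151)) = Add(0, 72) = 72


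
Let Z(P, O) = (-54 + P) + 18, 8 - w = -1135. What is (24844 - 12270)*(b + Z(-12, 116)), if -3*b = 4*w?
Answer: -19766328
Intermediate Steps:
w = 1143 (w = 8 - 1*(-1135) = 8 + 1135 = 1143)
b = -1524 (b = -4*1143/3 = -1/3*4572 = -1524)
Z(P, O) = -36 + P
(24844 - 12270)*(b + Z(-12, 116)) = (24844 - 12270)*(-1524 + (-36 - 12)) = 12574*(-1524 - 48) = 12574*(-1572) = -19766328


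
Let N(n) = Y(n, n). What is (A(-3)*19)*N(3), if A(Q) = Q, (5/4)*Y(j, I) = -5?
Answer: 228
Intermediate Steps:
Y(j, I) = -4 (Y(j, I) = (4/5)*(-5) = -4)
N(n) = -4
(A(-3)*19)*N(3) = -3*19*(-4) = -57*(-4) = 228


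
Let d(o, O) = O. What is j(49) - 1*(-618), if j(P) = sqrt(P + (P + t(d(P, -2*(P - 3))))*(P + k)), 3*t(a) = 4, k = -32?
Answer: 618 + sqrt(8142)/3 ≈ 648.08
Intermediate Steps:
t(a) = 4/3 (t(a) = (1/3)*4 = 4/3)
j(P) = sqrt(P + (-32 + P)*(4/3 + P)) (j(P) = sqrt(P + (P + 4/3)*(P - 32)) = sqrt(P + (4/3 + P)*(-32 + P)) = sqrt(P + (-32 + P)*(4/3 + P)))
j(49) - 1*(-618) = sqrt(-384 - 267*49 + 9*49**2)/3 - 1*(-618) = sqrt(-384 - 13083 + 9*2401)/3 + 618 = sqrt(-384 - 13083 + 21609)/3 + 618 = sqrt(8142)/3 + 618 = 618 + sqrt(8142)/3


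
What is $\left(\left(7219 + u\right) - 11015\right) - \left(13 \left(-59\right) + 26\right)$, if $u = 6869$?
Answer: $3814$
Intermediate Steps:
$\left(\left(7219 + u\right) - 11015\right) - \left(13 \left(-59\right) + 26\right) = \left(\left(7219 + 6869\right) - 11015\right) - \left(13 \left(-59\right) + 26\right) = \left(14088 - 11015\right) - \left(-767 + 26\right) = 3073 - -741 = 3073 + 741 = 3814$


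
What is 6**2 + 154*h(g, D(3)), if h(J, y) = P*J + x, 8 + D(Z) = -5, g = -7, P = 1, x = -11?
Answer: -2736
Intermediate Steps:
D(Z) = -13 (D(Z) = -8 - 5 = -13)
h(J, y) = -11 + J (h(J, y) = 1*J - 11 = J - 11 = -11 + J)
6**2 + 154*h(g, D(3)) = 6**2 + 154*(-11 - 7) = 36 + 154*(-18) = 36 - 2772 = -2736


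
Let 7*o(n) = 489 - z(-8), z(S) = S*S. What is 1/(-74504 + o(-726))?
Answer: -7/521103 ≈ -1.3433e-5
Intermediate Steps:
z(S) = S²
o(n) = 425/7 (o(n) = (489 - 1*(-8)²)/7 = (489 - 1*64)/7 = (489 - 64)/7 = (⅐)*425 = 425/7)
1/(-74504 + o(-726)) = 1/(-74504 + 425/7) = 1/(-521103/7) = -7/521103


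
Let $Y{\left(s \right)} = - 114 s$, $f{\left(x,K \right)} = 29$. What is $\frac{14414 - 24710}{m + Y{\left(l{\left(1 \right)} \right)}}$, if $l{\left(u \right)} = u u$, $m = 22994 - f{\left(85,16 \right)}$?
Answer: $- \frac{1144}{2539} \approx -0.45057$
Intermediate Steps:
$m = 22965$ ($m = 22994 - 29 = 22965$)
$l{\left(u \right)} = u^{2}$
$\frac{14414 - 24710}{m + Y{\left(l{\left(1 \right)} \right)}} = \frac{14414 - 24710}{22965 - 114 \cdot 1^{2}} = - \frac{10296}{22965 - 114} = - \frac{10296}{22851} = \left(-10296\right) \frac{1}{22851} = - \frac{1144}{2539}$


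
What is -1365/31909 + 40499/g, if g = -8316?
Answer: -1303633931/265355244 ≈ -4.9128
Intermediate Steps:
-1365/31909 + 40499/g = -1365/31909 + 40499/(-8316) = -1365*1/31909 + 40499*(-1/8316) = -1365/31909 - 40499/8316 = -1303633931/265355244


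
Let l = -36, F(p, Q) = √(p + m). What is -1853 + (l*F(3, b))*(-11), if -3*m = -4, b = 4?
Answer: -1853 + 132*√39 ≈ -1028.7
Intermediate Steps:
m = 4/3 (m = -⅓*(-4) = 4/3 ≈ 1.3333)
F(p, Q) = √(4/3 + p) (F(p, Q) = √(p + 4/3) = √(4/3 + p))
-1853 + (l*F(3, b))*(-11) = -1853 - 12*√(12 + 9*3)*(-11) = -1853 - 12*√(12 + 27)*(-11) = -1853 - 12*√39*(-11) = -1853 + 132*√39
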